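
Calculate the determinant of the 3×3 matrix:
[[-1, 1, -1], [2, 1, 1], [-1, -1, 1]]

Expansion along first row:
det = -1·det([[1,1],[-1,1]]) - 1·det([[2,1],[-1,1]]) + -1·det([[2,1],[-1,-1]])
    = -1·(1·1 - 1·-1) - 1·(2·1 - 1·-1) + -1·(2·-1 - 1·-1)
    = -1·2 - 1·3 + -1·-1
    = -2 + -3 + 1 = -4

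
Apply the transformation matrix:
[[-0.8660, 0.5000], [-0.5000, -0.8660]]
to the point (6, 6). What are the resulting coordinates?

Matrix multiplication:
[[-0.8660, 0.5000], [-0.5000, -0.8660]] × [6, 6]ᵀ
= [(-0.8660)(6) + (0.5000)(6), (-0.5000)(6) + (-0.8660)(6)]ᵀ
= [-2.1960, -8.1960]ᵀ
Result: (-2.1960, -8.1960)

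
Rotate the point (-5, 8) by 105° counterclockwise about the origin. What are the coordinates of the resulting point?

Rotation matrix for 105°: [[cos 105°, -sin 105°], [sin 105°, cos 105°]] ≈ [[-0.258819, -0.965926], [0.965926, -0.258819]]
[[-0.258819, -0.965926], [0.965926, -0.258819]] × [-5, 8]ᵀ ≈ [-6.4333, -6.9002]ᵀ
Result: (-6.4333, -6.9002)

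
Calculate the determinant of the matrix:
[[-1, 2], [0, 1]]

For a 2×2 matrix [[a, b], [c, d]], det = ad - bc
det = (-1)(1) - (2)(0) = -1 - 0 = -1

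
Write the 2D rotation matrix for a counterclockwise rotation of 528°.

Rotation matrix formula: [[cos θ, -sin θ], [sin θ, cos θ]]
For θ = 528°:
cos(528°) = -0.9781
sin(528°) = 0.2079
Result: [[-0.9781, -0.2079], [0.2079, -0.9781]]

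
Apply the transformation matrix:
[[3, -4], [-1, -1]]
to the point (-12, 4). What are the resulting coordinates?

Matrix multiplication:
[[3, -4], [-1, -1]] × [-12, 4]ᵀ
= [(3)(-12) + (-4)(4), (-1)(-12) + (-1)(4)]ᵀ
= [-52, 8]ᵀ
Result: (-52, 8)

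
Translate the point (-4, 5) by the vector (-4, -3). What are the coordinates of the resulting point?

Translation by (-4, -3) (homogeneous matrix [[1, 0, -4], [0, 1, -3], [0, 0, 1]]):
x' = -4 + -4 = -8
y' = 5 + -3 = 2
Result: (-8, 2)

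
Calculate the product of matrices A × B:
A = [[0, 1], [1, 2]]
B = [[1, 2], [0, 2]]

Matrix multiplication:
C[0][0] = 0×1 + 1×0 = 0
C[0][1] = 0×2 + 1×2 = 2
C[1][0] = 1×1 + 2×0 = 1
C[1][1] = 1×2 + 2×2 = 6
Result: [[0, 2], [1, 6]]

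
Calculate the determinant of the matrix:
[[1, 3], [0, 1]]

For a 2×2 matrix [[a, b], [c, d]], det = ad - bc
det = (1)(1) - (3)(0) = 1 - 0 = 1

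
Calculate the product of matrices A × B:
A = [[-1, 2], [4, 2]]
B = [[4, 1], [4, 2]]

Matrix multiplication:
C[0][0] = -1×4 + 2×4 = 4
C[0][1] = -1×1 + 2×2 = 3
C[1][0] = 4×4 + 2×4 = 24
C[1][1] = 4×1 + 2×2 = 8
Result: [[4, 3], [24, 8]]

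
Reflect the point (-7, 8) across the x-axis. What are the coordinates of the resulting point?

Reflection across x-axis: (-7, 8) → (-7, -8)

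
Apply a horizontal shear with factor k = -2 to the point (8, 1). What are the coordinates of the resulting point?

Shear matrix for horizontal shear with factor k = -2:
[[1, -2], [0, 1]]
Result: (8, 1) → (6, 1)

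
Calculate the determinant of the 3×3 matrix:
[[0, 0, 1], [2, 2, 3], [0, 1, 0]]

Expansion along first row:
det = 0·det([[2,3],[1,0]]) - 0·det([[2,3],[0,0]]) + 1·det([[2,2],[0,1]])
    = 0·(2·0 - 3·1) - 0·(2·0 - 3·0) + 1·(2·1 - 2·0)
    = 0·-3 - 0·0 + 1·2
    = 0 + 0 + 2 = 2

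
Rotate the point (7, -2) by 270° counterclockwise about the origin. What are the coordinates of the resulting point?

Rotation matrix for 270°: [[cos 270°, -sin 270°], [sin 270°, cos 270°]] = [[0, 1], [-1, 0]]
[[0, 1], [-1, 0]] × [7, -2]ᵀ = [-2, -7]ᵀ
Result: (-2, -7)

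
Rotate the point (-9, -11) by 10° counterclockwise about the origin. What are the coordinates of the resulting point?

Rotation matrix for 10°: [[cos 10°, -sin 10°], [sin 10°, cos 10°]] ≈ [[0.984808, -0.173648], [0.173648, 0.984808]]
[[0.984808, -0.173648], [0.173648, 0.984808]] × [-9, -11]ᵀ ≈ [-6.9531, -12.3957]ᵀ
Result: (-6.9531, -12.3957)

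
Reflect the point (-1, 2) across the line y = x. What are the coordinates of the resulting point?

Reflection across line y = x: (-1, 2) → (2, -1)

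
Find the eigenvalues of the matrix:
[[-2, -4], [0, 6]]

Characteristic equation: det(A - λI) = 0
λ² - (trace)λ + (det) = 0
trace = -2 + 6 = 4, det = (-2)(6) - (-4)(0) = -12
λ² - (4)λ + (-12) = 0
λ = (4 ± √((4)² - 4·(-12))) / 2 = (4 ± √64) / 2
Solving: λ = -2, 6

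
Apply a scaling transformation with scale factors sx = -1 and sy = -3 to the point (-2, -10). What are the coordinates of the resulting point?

Scaling matrix:
[[-1, 0], [0, -3]]
Result: (-2 × -1, -10 × -3) = (2, 30)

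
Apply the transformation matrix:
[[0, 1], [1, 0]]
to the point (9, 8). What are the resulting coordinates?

Matrix multiplication:
[[0, 1], [1, 0]] × [9, 8]ᵀ
= [(0)(9) + (1)(8), (1)(9) + (0)(8)]ᵀ
= [8, 9]ᵀ
Result: (8, 9)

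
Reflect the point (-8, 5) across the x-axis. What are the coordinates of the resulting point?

Reflection across x-axis: (-8, 5) → (-8, -5)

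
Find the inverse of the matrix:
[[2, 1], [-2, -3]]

For [[a,b],[c,d]], inverse = (1/det)·[[d,-b],[-c,a]]
det = (2)(-3) - (1)(-2) = -6 - -2 = -4
Inverse = (1/-4)·[[-3, -1], [2, 2]]
= [[3/4, 1/4], [-1/2, -1/2]]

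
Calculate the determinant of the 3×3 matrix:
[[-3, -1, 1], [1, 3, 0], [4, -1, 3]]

Expansion along first row:
det = -3·det([[3,0],[-1,3]]) - -1·det([[1,0],[4,3]]) + 1·det([[1,3],[4,-1]])
    = -3·(3·3 - 0·-1) - -1·(1·3 - 0·4) + 1·(1·-1 - 3·4)
    = -3·9 - -1·3 + 1·-13
    = -27 + 3 + -13 = -37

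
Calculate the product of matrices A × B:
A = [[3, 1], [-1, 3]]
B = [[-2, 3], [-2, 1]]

Matrix multiplication:
C[0][0] = 3×-2 + 1×-2 = -8
C[0][1] = 3×3 + 1×1 = 10
C[1][0] = -1×-2 + 3×-2 = -4
C[1][1] = -1×3 + 3×1 = 0
Result: [[-8, 10], [-4, 0]]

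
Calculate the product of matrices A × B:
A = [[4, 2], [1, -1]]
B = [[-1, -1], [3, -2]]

Matrix multiplication:
C[0][0] = 4×-1 + 2×3 = 2
C[0][1] = 4×-1 + 2×-2 = -8
C[1][0] = 1×-1 + -1×3 = -4
C[1][1] = 1×-1 + -1×-2 = 1
Result: [[2, -8], [-4, 1]]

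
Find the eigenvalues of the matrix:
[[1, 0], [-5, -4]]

Characteristic equation: det(A - λI) = 0
λ² - (trace)λ + (det) = 0
trace = 1 + -4 = -3, det = (1)(-4) - (0)(-5) = -4
λ² - (-3)λ + (-4) = 0
λ = (-3 ± √((-3)² - 4·(-4))) / 2 = (-3 ± √25) / 2
Solving: λ = -4, 1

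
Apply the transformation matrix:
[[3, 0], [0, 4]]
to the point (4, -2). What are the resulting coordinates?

Matrix multiplication:
[[3, 0], [0, 4]] × [4, -2]ᵀ
= [(3)(4) + (0)(-2), (0)(4) + (4)(-2)]ᵀ
= [12, -8]ᵀ
Result: (12, -8)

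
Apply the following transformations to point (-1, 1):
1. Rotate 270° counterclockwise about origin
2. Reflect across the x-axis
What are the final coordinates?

Step 1: Rotate 270° → (1, 1)
Step 2: Reflect across x-axis → (1, -1)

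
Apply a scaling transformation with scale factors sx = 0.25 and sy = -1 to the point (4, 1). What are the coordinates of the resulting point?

Scaling matrix:
[[0.25, 0], [0, -1]]
Result: (4 × 0.25, 1 × -1) = (1, -1)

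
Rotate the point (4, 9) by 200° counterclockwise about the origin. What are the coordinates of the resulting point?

Rotation matrix for 200°: [[cos 200°, -sin 200°], [sin 200°, cos 200°]] ≈ [[-0.939693, 0.342020], [-0.342020, -0.939693]]
[[-0.939693, 0.342020], [-0.342020, -0.939693]] × [4, 9]ᵀ ≈ [-0.6806, -9.8253]ᵀ
Result: (-0.6806, -9.8253)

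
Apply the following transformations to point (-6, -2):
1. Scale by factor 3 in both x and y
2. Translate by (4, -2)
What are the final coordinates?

Step 1: Scale (-6, -2) by 3 → (-18, -6)
Step 2: Translate by (4, -2) → (-14, -8)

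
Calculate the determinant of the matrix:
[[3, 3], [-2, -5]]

For a 2×2 matrix [[a, b], [c, d]], det = ad - bc
det = (3)(-5) - (3)(-2) = -15 - -6 = -9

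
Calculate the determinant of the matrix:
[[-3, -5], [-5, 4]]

For a 2×2 matrix [[a, b], [c, d]], det = ad - bc
det = (-3)(4) - (-5)(-5) = -12 - 25 = -37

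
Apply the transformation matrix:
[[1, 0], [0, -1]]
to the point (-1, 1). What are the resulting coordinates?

Matrix multiplication:
[[1, 0], [0, -1]] × [-1, 1]ᵀ
= [(1)(-1) + (0)(1), (0)(-1) + (-1)(1)]ᵀ
= [-1, -1]ᵀ
Result: (-1, -1)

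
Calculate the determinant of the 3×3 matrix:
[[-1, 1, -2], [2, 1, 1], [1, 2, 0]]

Expansion along first row:
det = -1·det([[1,1],[2,0]]) - 1·det([[2,1],[1,0]]) + -2·det([[2,1],[1,2]])
    = -1·(1·0 - 1·2) - 1·(2·0 - 1·1) + -2·(2·2 - 1·1)
    = -1·-2 - 1·-1 + -2·3
    = 2 + 1 + -6 = -3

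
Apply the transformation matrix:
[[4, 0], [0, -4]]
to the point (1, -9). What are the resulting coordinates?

Matrix multiplication:
[[4, 0], [0, -4]] × [1, -9]ᵀ
= [(4)(1) + (0)(-9), (0)(1) + (-4)(-9)]ᵀ
= [4, 36]ᵀ
Result: (4, 36)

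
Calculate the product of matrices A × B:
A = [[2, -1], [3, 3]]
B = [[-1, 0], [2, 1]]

Matrix multiplication:
C[0][0] = 2×-1 + -1×2 = -4
C[0][1] = 2×0 + -1×1 = -1
C[1][0] = 3×-1 + 3×2 = 3
C[1][1] = 3×0 + 3×1 = 3
Result: [[-4, -1], [3, 3]]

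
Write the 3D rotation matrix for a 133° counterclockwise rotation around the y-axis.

Rotation matrix for counterclockwise 133° around y-axis:
cos(133°) = -0.6820, sin(133°) = 0.7314
Result: [[-0.6820, 0, 0.7314], [0, 1, 0], [-0.7314, 0, -0.6820]]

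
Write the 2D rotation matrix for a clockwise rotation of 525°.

Rotation matrix formula: [[cos θ, -sin θ], [sin θ, cos θ]]
A clockwise rotation by 525° is equivalent to a counterclockwise rotation by -525°.
For θ = -525°:
cos(-525°) = -0.9659
sin(-525°) = -0.2588
Result: [[-0.9659, 0.2588], [-0.2588, -0.9659]]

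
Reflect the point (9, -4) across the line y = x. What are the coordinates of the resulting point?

Reflection across line y = x: (9, -4) → (-4, 9)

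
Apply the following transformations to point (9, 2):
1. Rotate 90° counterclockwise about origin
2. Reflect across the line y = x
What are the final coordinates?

Step 1: Rotate 90° → (-2, 9)
Step 2: Reflect across line y = x → (9, -2)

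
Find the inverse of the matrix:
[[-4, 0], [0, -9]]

For [[a,b],[c,d]], inverse = (1/det)·[[d,-b],[-c,a]]
det = (-4)(-9) - (0)(0) = 36 - 0 = 36
Inverse = (1/36)·[[-9, 0], [0, -4]]
= [[-1/4, 0], [0, -1/9]]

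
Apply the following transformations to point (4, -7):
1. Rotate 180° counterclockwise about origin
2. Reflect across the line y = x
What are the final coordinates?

Step 1: Rotate 180° → (-4, 7)
Step 2: Reflect across line y = x → (7, -4)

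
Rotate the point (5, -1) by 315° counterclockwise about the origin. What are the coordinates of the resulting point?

Rotation matrix for 315°: [[cos 315°, -sin 315°], [sin 315°, cos 315°]] ≈ [[0.707107, 0.707107], [-0.707107, 0.707107]]
[[0.707107, 0.707107], [-0.707107, 0.707107]] × [5, -1]ᵀ ≈ [2.8284, -4.2426]ᵀ
Result: (2.8284, -4.2426)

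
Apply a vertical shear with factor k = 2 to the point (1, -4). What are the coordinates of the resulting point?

Shear matrix for vertical shear with factor k = 2:
[[1, 0], [2, 1]]
Result: (1, -4) → (1, -2)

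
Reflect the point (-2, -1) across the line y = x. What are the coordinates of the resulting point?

Reflection across line y = x: (-2, -1) → (-1, -2)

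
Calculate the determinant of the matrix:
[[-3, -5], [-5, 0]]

For a 2×2 matrix [[a, b], [c, d]], det = ad - bc
det = (-3)(0) - (-5)(-5) = 0 - 25 = -25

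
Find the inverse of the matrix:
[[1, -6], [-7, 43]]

For [[a,b],[c,d]], inverse = (1/det)·[[d,-b],[-c,a]]
det = (1)(43) - (-6)(-7) = 43 - 42 = 1
Inverse = [[43, 6], [7, 1]]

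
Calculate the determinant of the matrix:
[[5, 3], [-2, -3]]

For a 2×2 matrix [[a, b], [c, d]], det = ad - bc
det = (5)(-3) - (3)(-2) = -15 - -6 = -9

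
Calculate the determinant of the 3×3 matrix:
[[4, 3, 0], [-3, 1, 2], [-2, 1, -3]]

Expansion along first row:
det = 4·det([[1,2],[1,-3]]) - 3·det([[-3,2],[-2,-3]]) + 0·det([[-3,1],[-2,1]])
    = 4·(1·-3 - 2·1) - 3·(-3·-3 - 2·-2) + 0·(-3·1 - 1·-2)
    = 4·-5 - 3·13 + 0·-1
    = -20 + -39 + 0 = -59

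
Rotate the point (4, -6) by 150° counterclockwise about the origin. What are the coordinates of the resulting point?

Rotation matrix for 150°: [[cos 150°, -sin 150°], [sin 150°, cos 150°]] ≈ [[-0.866025, -0.500000], [0.500000, -0.866025]]
[[-0.866025, -0.500000], [0.500000, -0.866025]] × [4, -6]ᵀ ≈ [-0.4641, 7.1962]ᵀ
Result: (-0.4641, 7.1962)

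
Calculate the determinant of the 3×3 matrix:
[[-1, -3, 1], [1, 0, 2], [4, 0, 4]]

Expansion along first row:
det = -1·det([[0,2],[0,4]]) - -3·det([[1,2],[4,4]]) + 1·det([[1,0],[4,0]])
    = -1·(0·4 - 2·0) - -3·(1·4 - 2·4) + 1·(1·0 - 0·4)
    = -1·0 - -3·-4 + 1·0
    = 0 + -12 + 0 = -12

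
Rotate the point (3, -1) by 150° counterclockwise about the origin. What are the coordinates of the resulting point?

Rotation matrix for 150°: [[cos 150°, -sin 150°], [sin 150°, cos 150°]] ≈ [[-0.866025, -0.500000], [0.500000, -0.866025]]
[[-0.866025, -0.500000], [0.500000, -0.866025]] × [3, -1]ᵀ ≈ [-2.0981, 2.3660]ᵀ
Result: (-2.0981, 2.3660)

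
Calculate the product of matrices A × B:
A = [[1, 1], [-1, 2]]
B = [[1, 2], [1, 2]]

Matrix multiplication:
C[0][0] = 1×1 + 1×1 = 2
C[0][1] = 1×2 + 1×2 = 4
C[1][0] = -1×1 + 2×1 = 1
C[1][1] = -1×2 + 2×2 = 2
Result: [[2, 4], [1, 2]]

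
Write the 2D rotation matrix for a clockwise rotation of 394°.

Rotation matrix formula: [[cos θ, -sin θ], [sin θ, cos θ]]
A clockwise rotation by 394° is equivalent to a counterclockwise rotation by -394°.
For θ = -394°:
cos(-394°) = 0.8290
sin(-394°) = -0.5592
Result: [[0.8290, 0.5592], [-0.5592, 0.8290]]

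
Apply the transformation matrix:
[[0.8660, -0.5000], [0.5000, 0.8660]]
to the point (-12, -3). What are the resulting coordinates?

Matrix multiplication:
[[0.8660, -0.5000], [0.5000, 0.8660]] × [-12, -3]ᵀ
= [(0.8660)(-12) + (-0.5000)(-3), (0.5000)(-12) + (0.8660)(-3)]ᵀ
= [-8.8920, -8.5980]ᵀ
Result: (-8.8920, -8.5980)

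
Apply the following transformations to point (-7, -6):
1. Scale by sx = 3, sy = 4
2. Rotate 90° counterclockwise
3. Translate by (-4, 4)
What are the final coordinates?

Step 1: Scale → (-21, -24)
Step 2: Rotate 90° → (24, -21)
Step 3: Translate → (20, -17)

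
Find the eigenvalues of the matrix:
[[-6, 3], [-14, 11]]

Characteristic equation: det(A - λI) = 0
λ² - (trace)λ + (det) = 0
trace = -6 + 11 = 5, det = (-6)(11) - (3)(-14) = -24
λ² - (5)λ + (-24) = 0
λ = (5 ± √((5)² - 4·(-24))) / 2 = (5 ± √121) / 2
Solving: λ = -3, 8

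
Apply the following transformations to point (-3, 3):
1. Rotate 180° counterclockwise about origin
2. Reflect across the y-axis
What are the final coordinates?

Step 1: Rotate 180° → (3, -3)
Step 2: Reflect across y-axis → (-3, -3)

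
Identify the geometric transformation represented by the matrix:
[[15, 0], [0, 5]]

This matrix represents: non-uniform scaling by sx = 15, sy = 5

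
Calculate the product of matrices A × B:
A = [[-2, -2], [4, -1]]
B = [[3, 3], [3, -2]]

Matrix multiplication:
C[0][0] = -2×3 + -2×3 = -12
C[0][1] = -2×3 + -2×-2 = -2
C[1][0] = 4×3 + -1×3 = 9
C[1][1] = 4×3 + -1×-2 = 14
Result: [[-12, -2], [9, 14]]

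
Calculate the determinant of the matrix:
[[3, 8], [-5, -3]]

For a 2×2 matrix [[a, b], [c, d]], det = ad - bc
det = (3)(-3) - (8)(-5) = -9 - -40 = 31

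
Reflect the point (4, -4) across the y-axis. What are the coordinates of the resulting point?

Reflection across y-axis: (4, -4) → (-4, -4)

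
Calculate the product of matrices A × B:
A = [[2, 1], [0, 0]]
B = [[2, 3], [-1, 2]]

Matrix multiplication:
C[0][0] = 2×2 + 1×-1 = 3
C[0][1] = 2×3 + 1×2 = 8
C[1][0] = 0×2 + 0×-1 = 0
C[1][1] = 0×3 + 0×2 = 0
Result: [[3, 8], [0, 0]]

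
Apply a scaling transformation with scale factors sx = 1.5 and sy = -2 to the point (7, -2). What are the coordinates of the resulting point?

Scaling matrix:
[[1.50, 0], [0, -2]]
Result: (7 × 1.5, -2 × -2) = (10.5, 4)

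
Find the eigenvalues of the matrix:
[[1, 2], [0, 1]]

Characteristic equation: det(A - λI) = 0
λ² - (trace)λ + (det) = 0
trace = 1 + 1 = 2, det = (1)(1) - (2)(0) = 1
λ² - (2)λ + (1) = 0
λ = (2 ± √((2)² - 4·(1))) / 2 = (2 ± √0) / 2
Solving: λ = 1, 1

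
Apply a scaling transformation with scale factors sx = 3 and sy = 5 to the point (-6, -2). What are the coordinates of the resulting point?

Scaling matrix:
[[3, 0], [0, 5]]
Result: (-6 × 3, -2 × 5) = (-18, -10)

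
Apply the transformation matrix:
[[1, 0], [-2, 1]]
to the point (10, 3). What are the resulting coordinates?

Matrix multiplication:
[[1, 0], [-2, 1]] × [10, 3]ᵀ
= [(1)(10) + (0)(3), (-2)(10) + (1)(3)]ᵀ
= [10, -17]ᵀ
Result: (10, -17)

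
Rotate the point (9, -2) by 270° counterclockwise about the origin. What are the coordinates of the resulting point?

Rotation matrix for 270°: [[cos 270°, -sin 270°], [sin 270°, cos 270°]] = [[0, 1], [-1, 0]]
[[0, 1], [-1, 0]] × [9, -2]ᵀ = [-2, -9]ᵀ
Result: (-2, -9)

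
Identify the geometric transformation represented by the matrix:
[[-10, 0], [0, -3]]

This matrix represents: non-uniform scaling by sx = -10, sy = -3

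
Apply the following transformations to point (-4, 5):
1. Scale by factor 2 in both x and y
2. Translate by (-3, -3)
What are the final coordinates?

Step 1: Scale (-4, 5) by 2 → (-8, 10)
Step 2: Translate by (-3, -3) → (-11, 7)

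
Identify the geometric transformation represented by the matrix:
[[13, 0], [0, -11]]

This matrix represents: non-uniform scaling by sx = 13, sy = -11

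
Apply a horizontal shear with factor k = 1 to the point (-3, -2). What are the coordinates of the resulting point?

Shear matrix for horizontal shear with factor k = 1:
[[1, 1], [0, 1]]
Result: (-3, -2) → (-5, -2)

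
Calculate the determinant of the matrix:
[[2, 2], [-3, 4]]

For a 2×2 matrix [[a, b], [c, d]], det = ad - bc
det = (2)(4) - (2)(-3) = 8 - -6 = 14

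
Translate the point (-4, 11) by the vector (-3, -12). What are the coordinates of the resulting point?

Translation by (-3, -12) (homogeneous matrix [[1, 0, -3], [0, 1, -12], [0, 0, 1]]):
x' = -4 + -3 = -7
y' = 11 + -12 = -1
Result: (-7, -1)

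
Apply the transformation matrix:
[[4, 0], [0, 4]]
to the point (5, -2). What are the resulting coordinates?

Matrix multiplication:
[[4, 0], [0, 4]] × [5, -2]ᵀ
= [(4)(5) + (0)(-2), (0)(5) + (4)(-2)]ᵀ
= [20, -8]ᵀ
Result: (20, -8)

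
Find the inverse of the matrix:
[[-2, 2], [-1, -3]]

For [[a,b],[c,d]], inverse = (1/det)·[[d,-b],[-c,a]]
det = (-2)(-3) - (2)(-1) = 6 - -2 = 8
Inverse = (1/8)·[[-3, -2], [1, -2]]
= [[-3/8, -1/4], [1/8, -1/4]]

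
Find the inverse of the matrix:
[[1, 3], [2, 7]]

For [[a,b],[c,d]], inverse = (1/det)·[[d,-b],[-c,a]]
det = (1)(7) - (3)(2) = 7 - 6 = 1
Inverse = [[7, -3], [-2, 1]]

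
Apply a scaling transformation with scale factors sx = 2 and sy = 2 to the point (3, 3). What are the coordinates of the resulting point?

Scaling matrix:
[[2, 0], [0, 2]]
Result: (3 × 2, 3 × 2) = (6, 6)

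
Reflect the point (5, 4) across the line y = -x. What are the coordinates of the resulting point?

Reflection across line y = -x: (5, 4) → (-4, -5)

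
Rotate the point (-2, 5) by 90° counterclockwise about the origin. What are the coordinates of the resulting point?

Rotation matrix for 90°: [[cos 90°, -sin 90°], [sin 90°, cos 90°]] = [[0, -1], [1, 0]]
[[0, -1], [1, 0]] × [-2, 5]ᵀ = [-5, -2]ᵀ
Result: (-5, -2)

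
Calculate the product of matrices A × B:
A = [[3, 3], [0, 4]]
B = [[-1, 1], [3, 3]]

Matrix multiplication:
C[0][0] = 3×-1 + 3×3 = 6
C[0][1] = 3×1 + 3×3 = 12
C[1][0] = 0×-1 + 4×3 = 12
C[1][1] = 0×1 + 4×3 = 12
Result: [[6, 12], [12, 12]]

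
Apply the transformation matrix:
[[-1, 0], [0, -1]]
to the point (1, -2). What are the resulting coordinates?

Matrix multiplication:
[[-1, 0], [0, -1]] × [1, -2]ᵀ
= [(-1)(1) + (0)(-2), (0)(1) + (-1)(-2)]ᵀ
= [-1, 2]ᵀ
Result: (-1, 2)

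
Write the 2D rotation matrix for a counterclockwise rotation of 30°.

Rotation matrix formula: [[cos θ, -sin θ], [sin θ, cos θ]]
For θ = 30°:
cos(30°) = √3/2
sin(30°) = 1/2
Result: [[√3/2, -1/2], [1/2, √3/2]]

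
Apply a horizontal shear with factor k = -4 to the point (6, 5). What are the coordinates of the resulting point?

Shear matrix for horizontal shear with factor k = -4:
[[1, -4], [0, 1]]
Result: (6, 5) → (-14, 5)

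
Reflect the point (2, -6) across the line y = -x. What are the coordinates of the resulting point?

Reflection across line y = -x: (2, -6) → (6, -2)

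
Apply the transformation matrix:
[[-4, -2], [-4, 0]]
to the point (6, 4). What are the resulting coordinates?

Matrix multiplication:
[[-4, -2], [-4, 0]] × [6, 4]ᵀ
= [(-4)(6) + (-2)(4), (-4)(6) + (0)(4)]ᵀ
= [-32, -24]ᵀ
Result: (-32, -24)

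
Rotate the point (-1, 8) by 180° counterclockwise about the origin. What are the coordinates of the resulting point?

Rotation matrix for 180°: [[cos 180°, -sin 180°], [sin 180°, cos 180°]] = [[-1, 0], [0, -1]]
[[-1, 0], [0, -1]] × [-1, 8]ᵀ = [1, -8]ᵀ
Result: (1, -8)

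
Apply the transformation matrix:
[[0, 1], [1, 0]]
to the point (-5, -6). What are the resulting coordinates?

Matrix multiplication:
[[0, 1], [1, 0]] × [-5, -6]ᵀ
= [(0)(-5) + (1)(-6), (1)(-5) + (0)(-6)]ᵀ
= [-6, -5]ᵀ
Result: (-6, -5)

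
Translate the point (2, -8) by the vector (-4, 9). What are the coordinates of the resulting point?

Translation by (-4, 9) (homogeneous matrix [[1, 0, -4], [0, 1, 9], [0, 0, 1]]):
x' = 2 + -4 = -2
y' = -8 + 9 = 1
Result: (-2, 1)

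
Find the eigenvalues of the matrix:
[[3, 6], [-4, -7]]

Characteristic equation: det(A - λI) = 0
λ² - (trace)λ + (det) = 0
trace = 3 + -7 = -4, det = (3)(-7) - (6)(-4) = 3
λ² - (-4)λ + (3) = 0
λ = (-4 ± √((-4)² - 4·(3))) / 2 = (-4 ± √4) / 2
Solving: λ = -3, -1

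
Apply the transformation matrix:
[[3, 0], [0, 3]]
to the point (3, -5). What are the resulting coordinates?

Matrix multiplication:
[[3, 0], [0, 3]] × [3, -5]ᵀ
= [(3)(3) + (0)(-5), (0)(3) + (3)(-5)]ᵀ
= [9, -15]ᵀ
Result: (9, -15)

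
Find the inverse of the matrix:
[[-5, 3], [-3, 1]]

For [[a,b],[c,d]], inverse = (1/det)·[[d,-b],[-c,a]]
det = (-5)(1) - (3)(-3) = -5 - -9 = 4
Inverse = (1/4)·[[1, -3], [3, -5]]
= [[1/4, -3/4], [3/4, -5/4]]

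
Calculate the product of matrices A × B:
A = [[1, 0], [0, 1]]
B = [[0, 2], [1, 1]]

Matrix multiplication:
C[0][0] = 1×0 + 0×1 = 0
C[0][1] = 1×2 + 0×1 = 2
C[1][0] = 0×0 + 1×1 = 1
C[1][1] = 0×2 + 1×1 = 1
Result: [[0, 2], [1, 1]]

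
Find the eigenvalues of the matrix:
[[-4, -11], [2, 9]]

Characteristic equation: det(A - λI) = 0
λ² - (trace)λ + (det) = 0
trace = -4 + 9 = 5, det = (-4)(9) - (-11)(2) = -14
λ² - (5)λ + (-14) = 0
λ = (5 ± √((5)² - 4·(-14))) / 2 = (5 ± √81) / 2
Solving: λ = -2, 7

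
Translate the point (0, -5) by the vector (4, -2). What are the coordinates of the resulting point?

Translation by (4, -2) (homogeneous matrix [[1, 0, 4], [0, 1, -2], [0, 0, 1]]):
x' = 0 + 4 = 4
y' = -5 + -2 = -7
Result: (4, -7)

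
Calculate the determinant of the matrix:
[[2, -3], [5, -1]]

For a 2×2 matrix [[a, b], [c, d]], det = ad - bc
det = (2)(-1) - (-3)(5) = -2 - -15 = 13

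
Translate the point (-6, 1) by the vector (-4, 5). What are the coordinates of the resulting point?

Translation by (-4, 5) (homogeneous matrix [[1, 0, -4], [0, 1, 5], [0, 0, 1]]):
x' = -6 + -4 = -10
y' = 1 + 5 = 6
Result: (-10, 6)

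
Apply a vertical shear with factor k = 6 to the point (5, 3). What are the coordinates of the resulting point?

Shear matrix for vertical shear with factor k = 6:
[[1, 0], [6, 1]]
Result: (5, 3) → (5, 33)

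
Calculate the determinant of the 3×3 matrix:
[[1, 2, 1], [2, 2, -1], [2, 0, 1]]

Expansion along first row:
det = 1·det([[2,-1],[0,1]]) - 2·det([[2,-1],[2,1]]) + 1·det([[2,2],[2,0]])
    = 1·(2·1 - -1·0) - 2·(2·1 - -1·2) + 1·(2·0 - 2·2)
    = 1·2 - 2·4 + 1·-4
    = 2 + -8 + -4 = -10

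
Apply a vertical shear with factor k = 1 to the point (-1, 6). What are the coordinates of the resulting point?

Shear matrix for vertical shear with factor k = 1:
[[1, 0], [1, 1]]
Result: (-1, 6) → (-1, 5)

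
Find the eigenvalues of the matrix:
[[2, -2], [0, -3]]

Characteristic equation: det(A - λI) = 0
λ² - (trace)λ + (det) = 0
trace = 2 + -3 = -1, det = (2)(-3) - (-2)(0) = -6
λ² - (-1)λ + (-6) = 0
λ = (-1 ± √((-1)² - 4·(-6))) / 2 = (-1 ± √25) / 2
Solving: λ = -3, 2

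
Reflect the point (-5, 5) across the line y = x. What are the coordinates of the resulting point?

Reflection across line y = x: (-5, 5) → (5, -5)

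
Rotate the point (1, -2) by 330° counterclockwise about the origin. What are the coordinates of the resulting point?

Rotation matrix for 330°: [[cos 330°, -sin 330°], [sin 330°, cos 330°]] ≈ [[0.866025, 0.500000], [-0.500000, 0.866025]]
[[0.866025, 0.500000], [-0.500000, 0.866025]] × [1, -2]ᵀ ≈ [-0.1340, -2.2321]ᵀ
Result: (-0.1340, -2.2321)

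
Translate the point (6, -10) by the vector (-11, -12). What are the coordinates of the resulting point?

Translation by (-11, -12) (homogeneous matrix [[1, 0, -11], [0, 1, -12], [0, 0, 1]]):
x' = 6 + -11 = -5
y' = -10 + -12 = -22
Result: (-5, -22)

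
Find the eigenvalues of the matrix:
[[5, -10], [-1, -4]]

Characteristic equation: det(A - λI) = 0
λ² - (trace)λ + (det) = 0
trace = 5 + -4 = 1, det = (5)(-4) - (-10)(-1) = -30
λ² - (1)λ + (-30) = 0
λ = (1 ± √((1)² - 4·(-30))) / 2 = (1 ± √121) / 2
Solving: λ = -5, 6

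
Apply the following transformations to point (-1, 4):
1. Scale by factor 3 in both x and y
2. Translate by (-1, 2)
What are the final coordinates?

Step 1: Scale (-1, 4) by 3 → (-3, 12)
Step 2: Translate by (-1, 2) → (-4, 14)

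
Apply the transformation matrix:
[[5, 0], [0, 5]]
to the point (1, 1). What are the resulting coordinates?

Matrix multiplication:
[[5, 0], [0, 5]] × [1, 1]ᵀ
= [(5)(1) + (0)(1), (0)(1) + (5)(1)]ᵀ
= [5, 5]ᵀ
Result: (5, 5)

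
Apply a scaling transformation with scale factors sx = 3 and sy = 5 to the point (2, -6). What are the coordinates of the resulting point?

Scaling matrix:
[[3, 0], [0, 5]]
Result: (2 × 3, -6 × 5) = (6, -30)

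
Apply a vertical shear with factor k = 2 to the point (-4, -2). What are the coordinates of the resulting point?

Shear matrix for vertical shear with factor k = 2:
[[1, 0], [2, 1]]
Result: (-4, -2) → (-4, -10)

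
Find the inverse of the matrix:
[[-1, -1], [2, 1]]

For [[a,b],[c,d]], inverse = (1/det)·[[d,-b],[-c,a]]
det = (-1)(1) - (-1)(2) = -1 - -2 = 1
Inverse = [[1, 1], [-2, -1]]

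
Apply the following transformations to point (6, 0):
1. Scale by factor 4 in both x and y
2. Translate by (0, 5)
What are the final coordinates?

Step 1: Scale (6, 0) by 4 → (24, 0)
Step 2: Translate by (0, 5) → (24, 5)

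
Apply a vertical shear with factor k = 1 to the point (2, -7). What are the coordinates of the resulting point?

Shear matrix for vertical shear with factor k = 1:
[[1, 0], [1, 1]]
Result: (2, -7) → (2, -5)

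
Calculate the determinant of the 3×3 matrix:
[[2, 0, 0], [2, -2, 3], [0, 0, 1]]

Expansion along first row:
det = 2·det([[-2,3],[0,1]]) - 0·det([[2,3],[0,1]]) + 0·det([[2,-2],[0,0]])
    = 2·(-2·1 - 3·0) - 0·(2·1 - 3·0) + 0·(2·0 - -2·0)
    = 2·-2 - 0·2 + 0·0
    = -4 + 0 + 0 = -4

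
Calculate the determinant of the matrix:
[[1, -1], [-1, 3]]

For a 2×2 matrix [[a, b], [c, d]], det = ad - bc
det = (1)(3) - (-1)(-1) = 3 - 1 = 2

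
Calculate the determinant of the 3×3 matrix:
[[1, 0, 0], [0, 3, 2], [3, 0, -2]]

Expansion along first row:
det = 1·det([[3,2],[0,-2]]) - 0·det([[0,2],[3,-2]]) + 0·det([[0,3],[3,0]])
    = 1·(3·-2 - 2·0) - 0·(0·-2 - 2·3) + 0·(0·0 - 3·3)
    = 1·-6 - 0·-6 + 0·-9
    = -6 + 0 + 0 = -6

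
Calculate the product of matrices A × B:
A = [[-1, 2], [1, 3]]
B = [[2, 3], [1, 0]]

Matrix multiplication:
C[0][0] = -1×2 + 2×1 = 0
C[0][1] = -1×3 + 2×0 = -3
C[1][0] = 1×2 + 3×1 = 5
C[1][1] = 1×3 + 3×0 = 3
Result: [[0, -3], [5, 3]]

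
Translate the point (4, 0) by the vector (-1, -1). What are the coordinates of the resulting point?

Translation by (-1, -1) (homogeneous matrix [[1, 0, -1], [0, 1, -1], [0, 0, 1]]):
x' = 4 + -1 = 3
y' = 0 + -1 = -1
Result: (3, -1)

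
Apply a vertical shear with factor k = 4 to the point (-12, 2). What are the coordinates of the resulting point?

Shear matrix for vertical shear with factor k = 4:
[[1, 0], [4, 1]]
Result: (-12, 2) → (-12, -46)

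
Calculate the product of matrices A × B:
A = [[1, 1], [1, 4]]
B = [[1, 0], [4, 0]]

Matrix multiplication:
C[0][0] = 1×1 + 1×4 = 5
C[0][1] = 1×0 + 1×0 = 0
C[1][0] = 1×1 + 4×4 = 17
C[1][1] = 1×0 + 4×0 = 0
Result: [[5, 0], [17, 0]]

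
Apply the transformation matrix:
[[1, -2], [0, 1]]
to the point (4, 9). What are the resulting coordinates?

Matrix multiplication:
[[1, -2], [0, 1]] × [4, 9]ᵀ
= [(1)(4) + (-2)(9), (0)(4) + (1)(9)]ᵀ
= [-14, 9]ᵀ
Result: (-14, 9)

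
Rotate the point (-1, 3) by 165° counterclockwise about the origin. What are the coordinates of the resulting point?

Rotation matrix for 165°: [[cos 165°, -sin 165°], [sin 165°, cos 165°]] ≈ [[-0.965926, -0.258819], [0.258819, -0.965926]]
[[-0.965926, -0.258819], [0.258819, -0.965926]] × [-1, 3]ᵀ ≈ [0.1895, -3.1566]ᵀ
Result: (0.1895, -3.1566)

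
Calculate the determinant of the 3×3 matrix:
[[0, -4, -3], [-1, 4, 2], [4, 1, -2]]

Expansion along first row:
det = 0·det([[4,2],[1,-2]]) - -4·det([[-1,2],[4,-2]]) + -3·det([[-1,4],[4,1]])
    = 0·(4·-2 - 2·1) - -4·(-1·-2 - 2·4) + -3·(-1·1 - 4·4)
    = 0·-10 - -4·-6 + -3·-17
    = 0 + -24 + 51 = 27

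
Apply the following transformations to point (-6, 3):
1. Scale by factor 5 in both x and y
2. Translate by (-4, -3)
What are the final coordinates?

Step 1: Scale (-6, 3) by 5 → (-30, 15)
Step 2: Translate by (-4, -3) → (-34, 12)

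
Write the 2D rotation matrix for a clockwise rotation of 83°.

Rotation matrix formula: [[cos θ, -sin θ], [sin θ, cos θ]]
A clockwise rotation by 83° is equivalent to a counterclockwise rotation by -83°.
For θ = -83°:
cos(-83°) = 0.1219
sin(-83°) = -0.9925
Result: [[0.1219, 0.9925], [-0.9925, 0.1219]]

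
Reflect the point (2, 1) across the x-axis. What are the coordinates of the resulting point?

Reflection across x-axis: (2, 1) → (2, -1)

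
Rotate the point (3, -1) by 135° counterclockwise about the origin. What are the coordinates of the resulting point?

Rotation matrix for 135°: [[cos 135°, -sin 135°], [sin 135°, cos 135°]] ≈ [[-0.707107, -0.707107], [0.707107, -0.707107]]
[[-0.707107, -0.707107], [0.707107, -0.707107]] × [3, -1]ᵀ ≈ [-1.4142, 2.8284]ᵀ
Result: (-1.4142, 2.8284)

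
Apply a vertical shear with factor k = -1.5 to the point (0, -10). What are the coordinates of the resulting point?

Shear matrix for vertical shear with factor k = -1.5:
[[1, 0], [-1.50, 1]]
Result: (0, -10) → (0, -10)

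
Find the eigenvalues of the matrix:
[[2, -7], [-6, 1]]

Characteristic equation: det(A - λI) = 0
λ² - (trace)λ + (det) = 0
trace = 2 + 1 = 3, det = (2)(1) - (-7)(-6) = -40
λ² - (3)λ + (-40) = 0
λ = (3 ± √((3)² - 4·(-40))) / 2 = (3 ± √169) / 2
Solving: λ = -5, 8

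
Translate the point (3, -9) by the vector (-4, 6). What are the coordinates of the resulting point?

Translation by (-4, 6) (homogeneous matrix [[1, 0, -4], [0, 1, 6], [0, 0, 1]]):
x' = 3 + -4 = -1
y' = -9 + 6 = -3
Result: (-1, -3)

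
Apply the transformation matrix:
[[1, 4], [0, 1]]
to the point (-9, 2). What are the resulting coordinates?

Matrix multiplication:
[[1, 4], [0, 1]] × [-9, 2]ᵀ
= [(1)(-9) + (4)(2), (0)(-9) + (1)(2)]ᵀ
= [-1, 2]ᵀ
Result: (-1, 2)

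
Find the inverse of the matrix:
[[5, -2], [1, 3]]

For [[a,b],[c,d]], inverse = (1/det)·[[d,-b],[-c,a]]
det = (5)(3) - (-2)(1) = 15 - -2 = 17
Inverse = (1/17)·[[3, 2], [-1, 5]]
= [[3/17, 2/17], [-1/17, 5/17]]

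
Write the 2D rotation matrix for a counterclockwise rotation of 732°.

Rotation matrix formula: [[cos θ, -sin θ], [sin θ, cos θ]]
For θ = 732°:
cos(732°) = 0.9781
sin(732°) = 0.2079
Result: [[0.9781, -0.2079], [0.2079, 0.9781]]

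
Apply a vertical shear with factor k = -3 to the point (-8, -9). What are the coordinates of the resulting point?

Shear matrix for vertical shear with factor k = -3:
[[1, 0], [-3, 1]]
Result: (-8, -9) → (-8, 15)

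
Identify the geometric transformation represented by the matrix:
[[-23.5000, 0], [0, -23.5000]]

This matrix represents: uniform scaling by factor -23.5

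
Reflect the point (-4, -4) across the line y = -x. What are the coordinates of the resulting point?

Reflection across line y = -x: (-4, -4) → (4, 4)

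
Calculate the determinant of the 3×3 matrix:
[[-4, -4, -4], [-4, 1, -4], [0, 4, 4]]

Expansion along first row:
det = -4·det([[1,-4],[4,4]]) - -4·det([[-4,-4],[0,4]]) + -4·det([[-4,1],[0,4]])
    = -4·(1·4 - -4·4) - -4·(-4·4 - -4·0) + -4·(-4·4 - 1·0)
    = -4·20 - -4·-16 + -4·-16
    = -80 + -64 + 64 = -80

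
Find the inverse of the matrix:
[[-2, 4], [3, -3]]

For [[a,b],[c,d]], inverse = (1/det)·[[d,-b],[-c,a]]
det = (-2)(-3) - (4)(3) = 6 - 12 = -6
Inverse = (1/-6)·[[-3, -4], [-3, -2]]
= [[1/2, 2/3], [1/2, 1/3]]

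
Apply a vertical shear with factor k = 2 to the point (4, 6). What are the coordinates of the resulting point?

Shear matrix for vertical shear with factor k = 2:
[[1, 0], [2, 1]]
Result: (4, 6) → (4, 14)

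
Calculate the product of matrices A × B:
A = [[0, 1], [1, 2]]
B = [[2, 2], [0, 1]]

Matrix multiplication:
C[0][0] = 0×2 + 1×0 = 0
C[0][1] = 0×2 + 1×1 = 1
C[1][0] = 1×2 + 2×0 = 2
C[1][1] = 1×2 + 2×1 = 4
Result: [[0, 1], [2, 4]]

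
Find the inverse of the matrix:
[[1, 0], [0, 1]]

For [[a,b],[c,d]], inverse = (1/det)·[[d,-b],[-c,a]]
det = (1)(1) - (0)(0) = 1 - 0 = 1
Inverse = [[1, 0], [0, 1]]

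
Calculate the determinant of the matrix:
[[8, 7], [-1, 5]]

For a 2×2 matrix [[a, b], [c, d]], det = ad - bc
det = (8)(5) - (7)(-1) = 40 - -7 = 47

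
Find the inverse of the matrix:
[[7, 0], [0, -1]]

For [[a,b],[c,d]], inverse = (1/det)·[[d,-b],[-c,a]]
det = (7)(-1) - (0)(0) = -7 - 0 = -7
Inverse = (1/-7)·[[-1, 0], [0, 7]]
= [[1/7, 0], [0, -1]]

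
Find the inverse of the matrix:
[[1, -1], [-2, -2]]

For [[a,b],[c,d]], inverse = (1/det)·[[d,-b],[-c,a]]
det = (1)(-2) - (-1)(-2) = -2 - 2 = -4
Inverse = (1/-4)·[[-2, 1], [2, 1]]
= [[1/2, -1/4], [-1/2, -1/4]]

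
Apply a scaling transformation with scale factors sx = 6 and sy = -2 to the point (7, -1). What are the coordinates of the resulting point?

Scaling matrix:
[[6, 0], [0, -2]]
Result: (7 × 6, -1 × -2) = (42, 2)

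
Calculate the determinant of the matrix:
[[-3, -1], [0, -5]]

For a 2×2 matrix [[a, b], [c, d]], det = ad - bc
det = (-3)(-5) - (-1)(0) = 15 - 0 = 15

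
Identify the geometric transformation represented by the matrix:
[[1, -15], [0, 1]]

This matrix represents: horizontal shear with factor -15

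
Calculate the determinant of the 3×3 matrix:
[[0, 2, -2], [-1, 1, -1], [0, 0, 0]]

Expansion along first row:
det = 0·det([[1,-1],[0,0]]) - 2·det([[-1,-1],[0,0]]) + -2·det([[-1,1],[0,0]])
    = 0·(1·0 - -1·0) - 2·(-1·0 - -1·0) + -2·(-1·0 - 1·0)
    = 0·0 - 2·0 + -2·0
    = 0 + 0 + 0 = 0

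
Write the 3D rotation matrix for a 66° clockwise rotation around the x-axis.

Rotation matrix for clockwise 66° around x-axis:
A clockwise rotation by 66° is a counterclockwise rotation by -66°.
cos(-66°) = 0.4067, sin(-66°) = -0.9135
Result: [[1, 0, 0], [0, 0.4067, 0.9135], [0, -0.9135, 0.4067]]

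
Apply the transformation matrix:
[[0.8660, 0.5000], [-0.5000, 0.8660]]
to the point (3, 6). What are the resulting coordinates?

Matrix multiplication:
[[0.8660, 0.5000], [-0.5000, 0.8660]] × [3, 6]ᵀ
= [(0.8660)(3) + (0.5000)(6), (-0.5000)(3) + (0.8660)(6)]ᵀ
= [5.5980, 3.6960]ᵀ
Result: (5.5980, 3.6960)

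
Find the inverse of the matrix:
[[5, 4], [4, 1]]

For [[a,b],[c,d]], inverse = (1/det)·[[d,-b],[-c,a]]
det = (5)(1) - (4)(4) = 5 - 16 = -11
Inverse = (1/-11)·[[1, -4], [-4, 5]]
= [[-1/11, 4/11], [4/11, -5/11]]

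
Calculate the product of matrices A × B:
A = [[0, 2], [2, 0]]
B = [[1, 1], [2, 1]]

Matrix multiplication:
C[0][0] = 0×1 + 2×2 = 4
C[0][1] = 0×1 + 2×1 = 2
C[1][0] = 2×1 + 0×2 = 2
C[1][1] = 2×1 + 0×1 = 2
Result: [[4, 2], [2, 2]]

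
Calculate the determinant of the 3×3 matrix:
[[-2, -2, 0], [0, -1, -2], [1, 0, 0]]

Expansion along first row:
det = -2·det([[-1,-2],[0,0]]) - -2·det([[0,-2],[1,0]]) + 0·det([[0,-1],[1,0]])
    = -2·(-1·0 - -2·0) - -2·(0·0 - -2·1) + 0·(0·0 - -1·1)
    = -2·0 - -2·2 + 0·1
    = 0 + 4 + 0 = 4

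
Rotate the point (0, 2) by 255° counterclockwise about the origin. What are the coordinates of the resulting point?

Rotation matrix for 255°: [[cos 255°, -sin 255°], [sin 255°, cos 255°]] ≈ [[-0.258819, 0.965926], [-0.965926, -0.258819]]
[[-0.258819, 0.965926], [-0.965926, -0.258819]] × [0, 2]ᵀ ≈ [1.9319, -0.5176]ᵀ
Result: (1.9319, -0.5176)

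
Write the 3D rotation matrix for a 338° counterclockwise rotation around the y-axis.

Rotation matrix for counterclockwise 338° around y-axis:
cos(338°) = 0.9272, sin(338°) = -0.3746
Result: [[0.9272, 0, -0.3746], [0, 1, 0], [0.3746, 0, 0.9272]]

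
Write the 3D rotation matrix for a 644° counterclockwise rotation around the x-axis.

Rotation matrix for counterclockwise 644° around x-axis:
cos(644°) = 0.2419, sin(644°) = -0.9703
Result: [[1, 0, 0], [0, 0.2419, 0.9703], [0, -0.9703, 0.2419]]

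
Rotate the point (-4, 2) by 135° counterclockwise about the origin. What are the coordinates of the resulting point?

Rotation matrix for 135°: [[cos 135°, -sin 135°], [sin 135°, cos 135°]] ≈ [[-0.707107, -0.707107], [0.707107, -0.707107]]
[[-0.707107, -0.707107], [0.707107, -0.707107]] × [-4, 2]ᵀ ≈ [1.4142, -4.2426]ᵀ
Result: (1.4142, -4.2426)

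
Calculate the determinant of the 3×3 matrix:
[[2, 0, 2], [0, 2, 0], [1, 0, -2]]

Expansion along first row:
det = 2·det([[2,0],[0,-2]]) - 0·det([[0,0],[1,-2]]) + 2·det([[0,2],[1,0]])
    = 2·(2·-2 - 0·0) - 0·(0·-2 - 0·1) + 2·(0·0 - 2·1)
    = 2·-4 - 0·0 + 2·-2
    = -8 + 0 + -4 = -12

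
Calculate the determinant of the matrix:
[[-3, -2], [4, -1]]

For a 2×2 matrix [[a, b], [c, d]], det = ad - bc
det = (-3)(-1) - (-2)(4) = 3 - -8 = 11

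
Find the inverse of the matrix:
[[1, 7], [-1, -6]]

For [[a,b],[c,d]], inverse = (1/det)·[[d,-b],[-c,a]]
det = (1)(-6) - (7)(-1) = -6 - -7 = 1
Inverse = [[-6, -7], [1, 1]]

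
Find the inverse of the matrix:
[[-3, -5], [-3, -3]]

For [[a,b],[c,d]], inverse = (1/det)·[[d,-b],[-c,a]]
det = (-3)(-3) - (-5)(-3) = 9 - 15 = -6
Inverse = (1/-6)·[[-3, 5], [3, -3]]
= [[1/2, -5/6], [-1/2, 1/2]]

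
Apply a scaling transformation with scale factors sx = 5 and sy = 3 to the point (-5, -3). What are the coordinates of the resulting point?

Scaling matrix:
[[5, 0], [0, 3]]
Result: (-5 × 5, -3 × 3) = (-25, -9)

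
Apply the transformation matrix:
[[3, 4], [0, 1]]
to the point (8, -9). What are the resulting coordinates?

Matrix multiplication:
[[3, 4], [0, 1]] × [8, -9]ᵀ
= [(3)(8) + (4)(-9), (0)(8) + (1)(-9)]ᵀ
= [-12, -9]ᵀ
Result: (-12, -9)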